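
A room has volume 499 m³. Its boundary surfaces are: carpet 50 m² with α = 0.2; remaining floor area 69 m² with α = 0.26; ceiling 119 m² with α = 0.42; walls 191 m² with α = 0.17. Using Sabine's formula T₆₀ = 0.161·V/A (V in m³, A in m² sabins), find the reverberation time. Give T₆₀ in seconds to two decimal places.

Summing Sᵢαᵢ: 50·0.2 + 69·0.26 + 119·0.42 + 191·0.17 = 110.39 m².
T₆₀ = 0.161 × 499 / 110.39 = 0.728 s.

0.73 s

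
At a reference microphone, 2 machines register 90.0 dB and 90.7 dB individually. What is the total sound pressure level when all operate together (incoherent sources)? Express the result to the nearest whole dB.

93 dB

Incoherent sources combine by intensity addition: L_total = 10·log₁₀(Σ 10^(L_i/10)).
Σ 10^(L/10) = 10^(90.0/10) + 10^(90.7/10) = 2.175e+09.
L_total = 10·log₁₀(2.175e+09) = 93.37 dB.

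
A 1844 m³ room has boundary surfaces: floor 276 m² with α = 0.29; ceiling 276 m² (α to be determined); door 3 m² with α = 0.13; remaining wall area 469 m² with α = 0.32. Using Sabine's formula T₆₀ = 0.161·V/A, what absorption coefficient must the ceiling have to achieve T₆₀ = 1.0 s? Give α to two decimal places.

0.24

A = 0.161·V/T₆₀ = 0.161·1844/1.0 = 296.88 m² sabins.
Absorption from the other surfaces = 276·0.29 + 3·0.13 + 469·0.32 = 230.51 m², so the ceiling must supply 66.37 m² over 276 m².
α = 66.37/276 = 0.240.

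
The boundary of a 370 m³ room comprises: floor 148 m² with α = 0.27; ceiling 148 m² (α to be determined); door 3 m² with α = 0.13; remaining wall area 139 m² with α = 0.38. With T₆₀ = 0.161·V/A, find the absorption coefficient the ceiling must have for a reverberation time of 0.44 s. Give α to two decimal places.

Required total absorption A = 0.161·370/0.44 = 135.39 m².
Absorption from the other surfaces = 148·0.27 + 3·0.13 + 139·0.38 = 93.17 m², so the ceiling must supply 42.22 m² over 148 m².
α = 42.22/148 = 0.285.

0.29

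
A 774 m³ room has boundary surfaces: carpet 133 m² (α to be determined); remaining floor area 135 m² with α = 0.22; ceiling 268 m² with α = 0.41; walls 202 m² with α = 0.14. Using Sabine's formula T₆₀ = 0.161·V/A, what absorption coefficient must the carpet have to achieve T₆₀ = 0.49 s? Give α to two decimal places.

0.65

Required total absorption A = 0.161·774/0.49 = 254.31 m².
Absorption from the other surfaces = 135·0.22 + 268·0.41 + 202·0.14 = 167.86 m², so the carpet must supply 86.45 m² over 133 m².
α = 86.45/133 = 0.650.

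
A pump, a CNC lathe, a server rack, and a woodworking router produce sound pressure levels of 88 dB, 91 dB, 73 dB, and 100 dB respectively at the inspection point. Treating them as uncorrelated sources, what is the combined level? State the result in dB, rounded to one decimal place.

100.8 dB

Incoherent sources combine by intensity addition: L_total = 10·log₁₀(Σ 10^(L_i/10)).
Σ 10^(L/10) = 10^(88/10) + 10^(91/10) + 10^(73/10) + 10^(100/10) = 1.191e+10.
L_total = 10·log₁₀(1.191e+10) = 100.76 dB.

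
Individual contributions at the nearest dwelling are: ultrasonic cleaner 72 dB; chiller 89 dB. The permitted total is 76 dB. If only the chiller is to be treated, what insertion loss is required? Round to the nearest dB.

15 dB

Everything except the chiller sums to 10^(72/10) = 1.585e+07 in linear terms, 72.00 dB.
To meet 76 dB overall, the treated chiller may contribute at most 10^(76/10) − 1.585e+07 = 2.396e+07, i.e. 73.80 dB.
So the chiller must be reduced from 89 to 73.80 dB: IL = 15.20 dB.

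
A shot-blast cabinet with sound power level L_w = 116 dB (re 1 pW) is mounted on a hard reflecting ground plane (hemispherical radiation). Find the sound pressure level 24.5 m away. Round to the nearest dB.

L_p = L_w − 10·log₁₀(2π·r²) with r = 24.5 m.
2π·r² = 3771 m², 10·log₁₀ of that is 35.765 dB.
L_p = 116 − 35.765 = 80.23 dB.

80 dB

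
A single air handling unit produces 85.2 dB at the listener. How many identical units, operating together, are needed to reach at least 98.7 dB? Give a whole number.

23

Need L₁ + 10·log₁₀ N ≥ 98.7, i.e. log₁₀ N ≥ 1.35.
N ≥ 10^(13.5/10) = 22.387, so N = 23.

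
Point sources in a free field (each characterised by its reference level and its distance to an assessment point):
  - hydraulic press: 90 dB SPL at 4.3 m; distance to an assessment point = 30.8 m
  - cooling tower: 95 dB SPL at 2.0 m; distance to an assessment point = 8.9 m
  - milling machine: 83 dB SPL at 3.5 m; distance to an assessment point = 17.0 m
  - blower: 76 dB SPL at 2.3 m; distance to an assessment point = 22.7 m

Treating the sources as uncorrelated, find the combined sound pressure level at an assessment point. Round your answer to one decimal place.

Apply inverse-square spreading to bring every level to the receiver, then sum 10^(L/10).
hydraulic press: 90 − 20·log₁₀(30.8/4.3) = 90 − 17.10 = 72.90 dB SPL.
cooling tower: 95 − 20·log₁₀(8.9/2.0) = 95 − 12.97 = 82.03 dB SPL.
milling machine: 83 − 20·log₁₀(17.0/3.5) = 83 − 13.73 = 69.27 dB SPL.
blower: 76 − 20·log₁₀(22.7/2.3) = 76 − 19.89 = 56.11 dB SPL.
Σ 10^(L/10) = 1.880e+08 → L_total = 10·log₁₀(1.880e+08) = 82.74 dB SPL.

82.7 dB SPL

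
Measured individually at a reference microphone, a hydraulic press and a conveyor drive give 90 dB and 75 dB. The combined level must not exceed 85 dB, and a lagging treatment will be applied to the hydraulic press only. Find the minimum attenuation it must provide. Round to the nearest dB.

Fixed contribution from the other source: Σ 10^(L/10) = 10^(75/10) = 3.162e+07 (75.00 dB).
The limit corresponds to 10^(85/10) = 3.162e+08; subtracting the fixed part leaves 2.846e+08 for the hydraulic press, i.e. 84.54 dB.
So the hydraulic press must be reduced from 90 to 84.54 dB: IL = 5.46 dB.

5 dB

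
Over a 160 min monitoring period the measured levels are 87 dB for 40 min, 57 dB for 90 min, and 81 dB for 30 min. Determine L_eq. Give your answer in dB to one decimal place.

81.7 dB

The energy average is taken in the linear domain: L_eq = 10·log₁₀[(Σ tᵢ·10^(Lᵢ/10))/T], T = 160 min.
Σ tᵢ·10^(Lᵢ/10) = 40·10^(87/10) + 90·10^(57/10) + 30·10^(81/10) = 2.387e+10.
L_eq = 10·log₁₀(2.387e+10/160) = 81.74 dB.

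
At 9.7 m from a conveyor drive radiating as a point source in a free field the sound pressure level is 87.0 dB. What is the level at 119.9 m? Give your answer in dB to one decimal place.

65.2 dB

Spherical spreading from a point source gives a 20·log₁₀(r₂/r₁) drop.
L₂ = 87.0 − 20·log₁₀(119.9/9.7) = 87.0 − 21.841 = 65.16 dB.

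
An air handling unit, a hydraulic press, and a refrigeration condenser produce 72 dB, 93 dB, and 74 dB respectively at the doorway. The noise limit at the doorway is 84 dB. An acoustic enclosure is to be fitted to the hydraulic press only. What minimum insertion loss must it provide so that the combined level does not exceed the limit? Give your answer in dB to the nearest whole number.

10 dB

Fixed contribution from the other sources: Σ 10^(L/10) = 10^(72/10) + 10^(74/10) = 4.097e+07 (76.12 dB).
To meet 84 dB overall, the treated hydraulic press may contribute at most 10^(84/10) − 4.097e+07 = 2.102e+08, i.e. 83.23 dB.
Required insertion loss = 93 − 83.23 = 9.77 dB.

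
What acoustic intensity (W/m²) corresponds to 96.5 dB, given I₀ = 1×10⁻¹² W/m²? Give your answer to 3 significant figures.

0.00447 W/m²

I = I₀·10^(L/10) = 10⁻¹² × 10^(96.5/10) = 10^(-2.350).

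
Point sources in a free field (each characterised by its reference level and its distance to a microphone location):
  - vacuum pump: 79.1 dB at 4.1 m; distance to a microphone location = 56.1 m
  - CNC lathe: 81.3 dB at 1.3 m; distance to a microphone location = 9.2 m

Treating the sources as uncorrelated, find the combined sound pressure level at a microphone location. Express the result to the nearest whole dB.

65 dB

First find each source's level at the receiver (point-source: −20·log₁₀(r/r_ref)), then combine on an intensity basis.
vacuum pump: 79.1 − 20·log₁₀(56.1/4.1) = 79.1 − 22.72 = 56.38 dB.
CNC lathe: 81.3 − 20·log₁₀(9.2/1.3) = 81.3 − 17.00 = 64.30 dB.
Σ 10^(L/10) = 3.128e+06 → L_total = 10·log₁₀(3.128e+06) = 64.95 dB.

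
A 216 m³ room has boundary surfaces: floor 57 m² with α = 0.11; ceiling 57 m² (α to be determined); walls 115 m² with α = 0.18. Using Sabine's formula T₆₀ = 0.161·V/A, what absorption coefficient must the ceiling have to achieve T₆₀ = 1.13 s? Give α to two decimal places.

0.07

Required total absorption A = 0.161·216/1.13 = 30.78 m².
Absorption from the other surfaces = 57·0.11 + 115·0.18 = 26.97 m², so the ceiling must supply 3.81 m² over 57 m².
α = 3.81/57 = 0.067.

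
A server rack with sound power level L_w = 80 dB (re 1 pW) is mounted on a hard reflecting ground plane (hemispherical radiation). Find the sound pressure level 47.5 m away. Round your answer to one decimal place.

L_p = L_w − 10·log₁₀(2π·r²) with r = 47.5 m.
2π·r² = 1.418e+04 m², 10·log₁₀ of that is 41.516 dB.
L_p = 80 − 41.516 = 38.48 dB.

38.5 dB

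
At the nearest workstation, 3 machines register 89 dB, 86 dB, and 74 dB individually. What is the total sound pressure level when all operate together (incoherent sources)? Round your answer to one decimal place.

90.9 dB

Incoherent sources combine by intensity addition: L_total = 10·log₁₀(Σ 10^(L_i/10)).
Σ 10^(L/10) = 10^(89/10) + 10^(86/10) + 10^(74/10) = 1.218e+09.
L_total = 10·log₁₀(1.218e+09) = 90.85 dB.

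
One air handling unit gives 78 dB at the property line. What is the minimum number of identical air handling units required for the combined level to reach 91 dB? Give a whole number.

20

Need L₁ + 10·log₁₀ N ≥ 91, i.e. log₁₀ N ≥ 1.30.
N ≥ 10^(13.0/10) = 19.953, so N = 20.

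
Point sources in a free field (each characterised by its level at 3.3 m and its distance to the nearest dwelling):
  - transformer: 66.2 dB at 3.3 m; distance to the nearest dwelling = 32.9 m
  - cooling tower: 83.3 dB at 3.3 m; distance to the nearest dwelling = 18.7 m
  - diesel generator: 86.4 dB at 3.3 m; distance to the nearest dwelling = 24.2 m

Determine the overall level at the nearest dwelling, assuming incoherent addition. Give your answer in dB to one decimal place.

71.7 dB

Propagate each source to the receiver with L = L_ref − 20·log₁₀(r/r_ref), then add intensities.
transformer: 66.2 − 20·log₁₀(32.9/3.3) = 66.2 − 19.97 = 46.23 dB.
cooling tower: 83.3 − 20·log₁₀(18.7/3.3) = 83.3 − 15.07 = 68.23 dB.
diesel generator: 86.4 − 20·log₁₀(24.2/3.3) = 86.4 − 17.31 = 69.09 dB.
Σ 10^(L/10) = 1.482e+07 → L_total = 10·log₁₀(1.482e+07) = 71.71 dB.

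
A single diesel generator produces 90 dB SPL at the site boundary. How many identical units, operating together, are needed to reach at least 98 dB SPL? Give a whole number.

The shortfall is 98 − 90 = 8.0 dB, and N units add 10·log₁₀ N, so need 10·log₁₀ N ≥ 8.0.
N ≥ 10^(8.0/10) = 6.310, so N = 7.

7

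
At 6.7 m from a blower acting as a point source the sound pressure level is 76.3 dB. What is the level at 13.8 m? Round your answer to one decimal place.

70.0 dB

For a point source, L₂ = L₁ − 20·log₁₀(r₂/r₁).
L₂ = 76.3 − 20·log₁₀(13.8/6.7) = 76.3 − 6.276 = 70.02 dB.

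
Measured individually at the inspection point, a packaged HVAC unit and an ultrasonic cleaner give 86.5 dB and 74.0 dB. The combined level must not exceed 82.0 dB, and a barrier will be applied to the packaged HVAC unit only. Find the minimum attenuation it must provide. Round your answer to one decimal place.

Everything except the packaged HVAC unit sums to 10^(74.0/10) = 2.512e+07 in linear terms, 74.00 dB.
To meet 82.0 dB overall, the treated packaged HVAC unit may contribute at most 10^(82.0/10) − 2.512e+07 = 1.334e+08, i.e. 81.25 dB.
Required insertion loss = 86.5 − 81.25 = 5.25 dB.

5.2 dB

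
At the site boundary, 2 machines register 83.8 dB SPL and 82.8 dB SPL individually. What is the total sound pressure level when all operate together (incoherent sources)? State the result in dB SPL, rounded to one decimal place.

For uncorrelated sources the intensities add, so convert each level to linear form, sum, and take 10·log₁₀ of the total.
Σ 10^(L/10) = 10^(83.8/10) + 10^(82.8/10) = 4.304e+08.
L_total = 10·log₁₀(4.304e+08) = 86.34 dB SPL.

86.3 dB SPL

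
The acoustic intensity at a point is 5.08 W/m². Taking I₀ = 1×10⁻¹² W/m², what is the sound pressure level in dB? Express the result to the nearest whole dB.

L = 10·log₁₀(I/I₀) = 10·log₁₀(5.08/10⁻¹²) = 10·log₁₀(5.08×10^12).
L = 10·(0.7059 + 12) = 127.06 dB.

127 dB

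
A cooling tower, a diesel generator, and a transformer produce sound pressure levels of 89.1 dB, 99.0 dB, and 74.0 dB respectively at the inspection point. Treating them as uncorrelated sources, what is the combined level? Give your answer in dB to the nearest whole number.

For uncorrelated sources the intensities add, so convert each level to linear form, sum, and take 10·log₁₀ of the total.
Σ 10^(L/10) = 10^(89.1/10) + 10^(99.0/10) + 10^(74.0/10) = 8.781e+09.
L_total = 10·log₁₀(8.781e+09) = 99.44 dB.

99 dB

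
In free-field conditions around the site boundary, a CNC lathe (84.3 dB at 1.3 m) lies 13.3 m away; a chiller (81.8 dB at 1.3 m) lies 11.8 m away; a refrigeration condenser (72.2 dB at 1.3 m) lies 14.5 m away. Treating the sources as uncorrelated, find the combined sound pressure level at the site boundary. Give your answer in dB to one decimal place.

66.6 dB

First find each source's level at the receiver (point-source: −20·log₁₀(r/r_ref)), then combine on an intensity basis.
CNC lathe: 84.3 − 20·log₁₀(13.3/1.3) = 84.3 − 20.20 = 64.10 dB.
chiller: 81.8 − 20·log₁₀(11.8/1.3) = 81.8 − 19.16 = 62.64 dB.
refrigeration condenser: 72.2 − 20·log₁₀(14.5/1.3) = 72.2 − 20.95 = 51.25 dB.
Σ 10^(L/10) = 4.542e+06 → L_total = 10·log₁₀(4.542e+06) = 66.57 dB.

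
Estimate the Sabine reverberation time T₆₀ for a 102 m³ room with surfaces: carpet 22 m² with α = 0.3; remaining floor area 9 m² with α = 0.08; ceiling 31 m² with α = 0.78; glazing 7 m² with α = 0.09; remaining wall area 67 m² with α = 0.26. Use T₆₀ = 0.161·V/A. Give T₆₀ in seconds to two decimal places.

A = Σ Sᵢαᵢ = 22·0.3 + 9·0.08 + 31·0.78 + 7·0.09 + 67·0.26 = 49.55 m².
T₆₀ = 0.161 × 102 / 49.55 = 0.331 s.

0.33 s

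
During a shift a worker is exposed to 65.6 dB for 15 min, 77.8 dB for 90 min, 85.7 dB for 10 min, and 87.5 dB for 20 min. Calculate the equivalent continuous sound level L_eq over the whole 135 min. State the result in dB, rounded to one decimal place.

Weight each interval's intensity by its duration and average over T = 135 min:
Σ tᵢ·10^(Lᵢ/10) = 15·10^(65.6/10) + 90·10^(77.8/10) + 10·10^(85.7/10) + 20·10^(87.5/10) = 2.044e+10.
L_eq = 10·log₁₀(2.044e+10/135) = 81.80 dB.

81.8 dB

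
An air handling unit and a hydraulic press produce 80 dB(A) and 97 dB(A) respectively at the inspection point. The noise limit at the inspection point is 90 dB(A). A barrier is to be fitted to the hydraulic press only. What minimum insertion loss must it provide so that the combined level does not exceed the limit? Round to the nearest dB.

Fixed contribution from the other source: Σ 10^(L/10) = 10^(80/10) = 1.000e+08 (80.00 dB(A)).
To meet 90 dB(A) overall, the treated hydraulic press may contribute at most 10^(90/10) − 1.000e+08 = 9.000e+08, i.e. 89.54 dB(A).
Required insertion loss = 97 − 89.54 = 7.46 dB.

7 dB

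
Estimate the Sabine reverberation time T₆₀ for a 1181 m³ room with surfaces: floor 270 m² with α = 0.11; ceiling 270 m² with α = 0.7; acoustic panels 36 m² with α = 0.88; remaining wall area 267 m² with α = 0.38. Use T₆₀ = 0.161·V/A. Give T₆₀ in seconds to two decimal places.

0.54 s

Summing Sᵢαᵢ: 270·0.11 + 270·0.7 + 36·0.88 + 267·0.38 = 351.84 m².
T₆₀ = 0.161 × 1181 / 351.84 = 0.540 s.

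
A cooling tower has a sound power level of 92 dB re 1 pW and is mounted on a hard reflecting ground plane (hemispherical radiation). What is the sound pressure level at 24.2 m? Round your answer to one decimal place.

56.3 dB

The power spreads over a hemisphere of area 2π·r², so L_p = L_w − 10·log₁₀(2π·r²).
2π·r² = 3680 m², 10·log₁₀ of that is 35.658 dB.
L_p = 92 − 35.658 = 56.34 dB.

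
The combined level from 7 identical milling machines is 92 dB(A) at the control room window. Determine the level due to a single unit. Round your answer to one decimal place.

83.5 dB(A)

7 equal contributions raise the level by 10·log₁₀ 7 = 8.451 dB, so each unit alone gives 92 − 8.451.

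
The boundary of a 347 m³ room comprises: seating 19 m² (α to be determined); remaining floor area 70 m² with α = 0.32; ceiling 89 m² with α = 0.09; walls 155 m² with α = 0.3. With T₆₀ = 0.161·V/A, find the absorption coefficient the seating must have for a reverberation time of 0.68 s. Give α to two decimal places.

0.28

A = 0.161·V/T₆₀ = 0.161·347/0.68 = 82.16 m² sabins.
Absorption from the other surfaces = 70·0.32 + 89·0.09 + 155·0.3 = 76.91 m², so the seating must supply 5.25 m² over 19 m².
α = 5.25/19 = 0.276.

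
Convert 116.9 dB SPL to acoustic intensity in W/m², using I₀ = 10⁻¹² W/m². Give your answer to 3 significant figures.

I/I₀ = 10^(116.9/10) = 4.898e+11, so I = 4.898e+11 × 10⁻¹² W/m².

0.490 W/m²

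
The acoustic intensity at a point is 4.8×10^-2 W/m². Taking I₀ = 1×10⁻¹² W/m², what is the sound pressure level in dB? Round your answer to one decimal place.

Dividing by I₀ shifts the exponent by 12: I/I₀ = 4.8×10^10.
L = 10·(0.6812 + 10) = 106.81 dB.

106.8 dB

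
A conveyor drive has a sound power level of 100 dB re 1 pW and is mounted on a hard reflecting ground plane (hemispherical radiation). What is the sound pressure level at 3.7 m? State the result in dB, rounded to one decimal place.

The power spreads over a hemisphere of area 2π·r², so L_p = L_w − 10·log₁₀(2π·r²).
2π·r² = 86.02 m², 10·log₁₀ of that is 19.346 dB.
L_p = 100 − 19.346 = 80.65 dB.

80.7 dB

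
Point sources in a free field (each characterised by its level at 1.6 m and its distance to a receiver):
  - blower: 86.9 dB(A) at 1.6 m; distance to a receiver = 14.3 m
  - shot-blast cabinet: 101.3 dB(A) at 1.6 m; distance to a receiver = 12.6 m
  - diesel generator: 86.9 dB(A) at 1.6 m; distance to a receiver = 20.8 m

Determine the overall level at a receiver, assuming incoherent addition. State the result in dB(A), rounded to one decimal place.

83.6 dB(A)

Propagate each source to the receiver with L = L_ref − 20·log₁₀(r/r_ref), then add intensities.
blower: 86.9 − 20·log₁₀(14.3/1.6) = 86.9 − 19.02 = 67.88 dB(A).
shot-blast cabinet: 101.3 − 20·log₁₀(12.6/1.6) = 101.3 − 17.93 = 83.37 dB(A).
diesel generator: 86.9 − 20·log₁₀(20.8/1.6) = 86.9 − 22.28 = 64.62 dB(A).
Σ 10^(L/10) = 2.265e+08 → L_total = 10·log₁₀(2.265e+08) = 83.55 dB(A).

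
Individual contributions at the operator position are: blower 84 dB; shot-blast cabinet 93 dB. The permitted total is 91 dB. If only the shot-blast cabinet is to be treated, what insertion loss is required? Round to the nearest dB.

Fixed contribution from the other source: Σ 10^(L/10) = 10^(84/10) = 2.512e+08 (84.00 dB).
The limit corresponds to 10^(91/10) = 1.259e+09; subtracting the fixed part leaves 1.008e+09 for the shot-blast cabinet, i.e. 90.03 dB.
Required insertion loss = 93 − 90.03 = 2.97 dB.

3 dB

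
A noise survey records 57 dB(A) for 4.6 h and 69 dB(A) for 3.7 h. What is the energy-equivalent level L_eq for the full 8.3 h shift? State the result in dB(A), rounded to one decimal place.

65.8 dB(A)

L_eq = 10·log₁₀[(1/T)·Σ tᵢ·10^(Lᵢ/10)] with T = 8.3 h.
Σ tᵢ·10^(Lᵢ/10) = 4.6·10^(57/10) + 3.7·10^(69/10) = 3.170e+07.
L_eq = 10·log₁₀(3.170e+07/8.3) = 65.82 dB(A).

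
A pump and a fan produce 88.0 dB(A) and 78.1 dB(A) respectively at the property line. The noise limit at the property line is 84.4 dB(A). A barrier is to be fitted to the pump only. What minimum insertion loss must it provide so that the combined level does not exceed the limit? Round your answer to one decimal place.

Everything except the pump sums to 10^(78.1/10) = 6.457e+07 in linear terms, 78.10 dB(A).
The limit corresponds to 10^(84.4/10) = 2.754e+08; subtracting the fixed part leaves 2.109e+08 for the pump, i.e. 83.24 dB(A).
Required insertion loss = 88.0 − 83.24 = 4.76 dB.

4.8 dB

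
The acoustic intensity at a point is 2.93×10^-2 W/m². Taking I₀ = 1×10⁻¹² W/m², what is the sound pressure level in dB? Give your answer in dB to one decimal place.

104.7 dB

Dividing by I₀ shifts the exponent by 12: I/I₀ = 2.93×10^10.
L = 10·(0.4669 + 10) = 104.67 dB.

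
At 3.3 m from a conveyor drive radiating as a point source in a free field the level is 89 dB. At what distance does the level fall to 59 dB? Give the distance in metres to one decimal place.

104.4 m

For a point source L₁ − L₂ = 20·log₁₀(r₂/r₁), so r₂ = r₁·10^((L₁−L₂)/20).
r₂ = 3.3·10^((89−59)/20) = 3.3·10^(30.0/20) = 104.36 m.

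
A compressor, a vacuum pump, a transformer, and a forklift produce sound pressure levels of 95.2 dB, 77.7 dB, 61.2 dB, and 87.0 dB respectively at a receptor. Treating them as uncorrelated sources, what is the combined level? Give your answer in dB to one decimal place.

95.9 dB

For uncorrelated sources the intensities add, so convert each level to linear form, sum, and take 10·log₁₀ of the total.
Σ 10^(L/10) = 10^(95.2/10) + 10^(77.7/10) + 10^(61.2/10) + 10^(87.0/10) = 3.873e+09.
L_total = 10·log₁₀(3.873e+09) = 95.88 dB.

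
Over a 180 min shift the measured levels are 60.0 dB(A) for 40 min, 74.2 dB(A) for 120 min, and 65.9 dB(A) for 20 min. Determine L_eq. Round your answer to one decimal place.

72.6 dB(A)

L_eq = 10·log₁₀[(1/T)·Σ tᵢ·10^(Lᵢ/10)] with T = 180 min.
Σ tᵢ·10^(Lᵢ/10) = 40·10^(60.0/10) + 120·10^(74.2/10) + 20·10^(65.9/10) = 3.274e+09.
L_eq = 10·log₁₀(3.274e+09/180) = 72.60 dB(A).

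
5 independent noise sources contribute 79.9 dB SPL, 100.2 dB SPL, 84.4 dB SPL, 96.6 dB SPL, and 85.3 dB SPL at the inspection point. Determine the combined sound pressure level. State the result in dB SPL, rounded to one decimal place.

For uncorrelated sources the intensities add, so convert each level to linear form, sum, and take 10·log₁₀ of the total.
Σ 10^(L/10) = 10^(79.9/10) + 10^(100.2/10) + 10^(84.4/10) + 10^(96.6/10) + 10^(85.3/10) = 1.575e+10.
L_total = 10·log₁₀(1.575e+10) = 101.97 dB SPL.

102.0 dB SPL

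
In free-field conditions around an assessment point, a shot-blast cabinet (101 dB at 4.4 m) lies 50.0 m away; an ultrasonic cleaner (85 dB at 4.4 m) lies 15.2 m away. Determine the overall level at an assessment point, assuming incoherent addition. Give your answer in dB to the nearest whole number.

Propagate each source to the receiver with L = L_ref − 20·log₁₀(r/r_ref), then add intensities.
shot-blast cabinet: 101 − 20·log₁₀(50.0/4.4) = 101 − 21.11 = 79.89 dB.
ultrasonic cleaner: 85 − 20·log₁₀(15.2/4.4) = 85 − 10.77 = 74.23 dB.
Σ 10^(L/10) = 1.240e+08 → L_total = 10·log₁₀(1.240e+08) = 80.93 dB.

81 dB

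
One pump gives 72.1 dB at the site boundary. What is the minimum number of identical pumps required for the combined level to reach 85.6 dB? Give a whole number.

23

N identical sources give L₁ + 10·log₁₀ N, so require 10·log₁₀ N ≥ 85.6 − 72.1 = 13.5 dB.
N ≥ 10^(13.5/10) = 22.387, so N = 23.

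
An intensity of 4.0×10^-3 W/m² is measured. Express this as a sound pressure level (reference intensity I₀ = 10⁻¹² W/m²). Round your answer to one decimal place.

L = 10·log₁₀(I/I₀) = 10·log₁₀(4.0×10^-3/10⁻¹²) = 10·log₁₀(4.0×10^9).
L = 10·(0.6021 + 9) = 96.02 dB.

96.0 dB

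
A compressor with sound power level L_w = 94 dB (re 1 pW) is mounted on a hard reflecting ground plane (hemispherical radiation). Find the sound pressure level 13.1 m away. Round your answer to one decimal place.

L_p = L_w − 10·log₁₀(2π·r²) with r = 13.1 m.
2π·r² = 1078 m², 10·log₁₀ of that is 30.327 dB.
L_p = 94 − 30.327 = 63.67 dB.

63.7 dB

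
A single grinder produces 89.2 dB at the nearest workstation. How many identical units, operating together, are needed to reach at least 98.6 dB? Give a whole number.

Need L₁ + 10·log₁₀ N ≥ 98.6, i.e. log₁₀ N ≥ 0.94.
N ≥ 10^(9.4/10) = 8.710, so N = 9.

9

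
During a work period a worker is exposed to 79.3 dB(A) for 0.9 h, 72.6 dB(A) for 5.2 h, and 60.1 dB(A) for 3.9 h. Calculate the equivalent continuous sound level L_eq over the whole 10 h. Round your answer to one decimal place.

72.4 dB(A)

L_eq = 10·log₁₀[(1/T)·Σ tᵢ·10^(Lᵢ/10)] with T = 10 h.
Σ tᵢ·10^(Lᵢ/10) = 0.9·10^(79.3/10) + 5.2·10^(72.6/10) + 3.9·10^(60.1/10) = 1.752e+08.
L_eq = 10·log₁₀(1.752e+08/10) = 72.44 dB(A).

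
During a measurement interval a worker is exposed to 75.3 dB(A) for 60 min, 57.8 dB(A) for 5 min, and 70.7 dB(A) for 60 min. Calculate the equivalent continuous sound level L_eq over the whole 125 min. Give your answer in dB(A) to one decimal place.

73.4 dB(A)

The energy average is taken in the linear domain: L_eq = 10·log₁₀[(Σ tᵢ·10^(Lᵢ/10))/T], T = 125 min.
Σ tᵢ·10^(Lᵢ/10) = 60·10^(75.3/10) + 5·10^(57.8/10) + 60·10^(70.7/10) = 2.741e+09.
L_eq = 10·log₁₀(2.741e+09/125) = 73.41 dB(A).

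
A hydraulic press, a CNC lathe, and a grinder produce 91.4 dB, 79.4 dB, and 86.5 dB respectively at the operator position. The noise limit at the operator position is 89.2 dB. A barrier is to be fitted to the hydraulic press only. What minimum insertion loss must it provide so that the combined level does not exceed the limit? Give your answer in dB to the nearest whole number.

Fixed contribution from the other sources: Σ 10^(L/10) = 10^(79.4/10) + 10^(86.5/10) = 5.338e+08 (87.27 dB).
To meet 89.2 dB overall, the treated hydraulic press may contribute at most 10^(89.2/10) − 5.338e+08 = 2.980e+08, i.e. 84.74 dB.
So the hydraulic press must be reduced from 91.4 to 84.74 dB: IL = 6.66 dB.

7 dB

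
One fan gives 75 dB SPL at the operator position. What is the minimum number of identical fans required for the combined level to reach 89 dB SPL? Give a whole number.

N identical sources give L₁ + 10·log₁₀ N, so require 10·log₁₀ N ≥ 89 − 75 = 14.0 dB.
N ≥ 10^(14.0/10) = 25.119, so N = 26.

26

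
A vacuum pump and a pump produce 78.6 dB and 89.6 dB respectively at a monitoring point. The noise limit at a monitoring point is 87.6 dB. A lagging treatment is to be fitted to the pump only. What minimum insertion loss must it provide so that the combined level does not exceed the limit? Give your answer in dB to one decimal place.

Fixed contribution from the other source: Σ 10^(L/10) = 10^(78.6/10) = 7.244e+07 (78.60 dB).
The limit corresponds to 10^(87.6/10) = 5.754e+08; subtracting the fixed part leaves 5.030e+08 for the pump, i.e. 87.02 dB.
So the pump must be reduced from 89.6 to 87.02 dB: IL = 2.58 dB.

2.6 dB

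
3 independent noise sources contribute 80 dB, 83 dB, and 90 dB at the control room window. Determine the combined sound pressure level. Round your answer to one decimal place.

Incoherent sources combine by intensity addition: L_total = 10·log₁₀(Σ 10^(L_i/10)).
Σ 10^(L/10) = 10^(80/10) + 10^(83/10) + 10^(90/10) = 1.300e+09.
L_total = 10·log₁₀(1.300e+09) = 91.14 dB.

91.1 dB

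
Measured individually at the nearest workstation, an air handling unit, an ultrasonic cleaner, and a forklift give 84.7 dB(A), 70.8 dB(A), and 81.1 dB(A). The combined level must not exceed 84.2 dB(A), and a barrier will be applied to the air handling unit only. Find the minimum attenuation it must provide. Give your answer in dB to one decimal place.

The untreated sources together contribute 10^(70.8/10) + 10^(81.1/10) = 1.408e+08, i.e. 81.49 dB(A).
The limit corresponds to 10^(84.2/10) = 2.630e+08; subtracting the fixed part leaves 1.222e+08 for the air handling unit, i.e. 80.87 dB(A).
So the air handling unit must be reduced from 84.7 to 80.87 dB(A): IL = 3.83 dB.

3.8 dB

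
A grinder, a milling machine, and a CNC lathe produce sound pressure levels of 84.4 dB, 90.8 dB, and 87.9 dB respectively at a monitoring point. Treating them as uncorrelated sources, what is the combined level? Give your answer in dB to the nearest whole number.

Incoherent sources combine by intensity addition: L_total = 10·log₁₀(Σ 10^(L_i/10)).
Σ 10^(L/10) = 10^(84.4/10) + 10^(90.8/10) + 10^(87.9/10) = 2.094e+09.
L_total = 10·log₁₀(2.094e+09) = 93.21 dB.

93 dB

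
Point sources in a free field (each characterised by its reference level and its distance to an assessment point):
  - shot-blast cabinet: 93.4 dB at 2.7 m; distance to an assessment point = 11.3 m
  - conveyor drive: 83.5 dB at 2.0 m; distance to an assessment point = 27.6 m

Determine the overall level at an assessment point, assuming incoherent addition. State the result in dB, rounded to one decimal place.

Apply inverse-square spreading to bring every level to the receiver, then sum 10^(L/10).
shot-blast cabinet: 93.4 − 20·log₁₀(11.3/2.7) = 93.4 − 12.43 = 80.97 dB.
conveyor drive: 83.5 − 20·log₁₀(27.6/2.0) = 83.5 − 22.80 = 60.70 dB.
Σ 10^(L/10) = 1.261e+08 → L_total = 10·log₁₀(1.261e+08) = 81.01 dB.

81.0 dB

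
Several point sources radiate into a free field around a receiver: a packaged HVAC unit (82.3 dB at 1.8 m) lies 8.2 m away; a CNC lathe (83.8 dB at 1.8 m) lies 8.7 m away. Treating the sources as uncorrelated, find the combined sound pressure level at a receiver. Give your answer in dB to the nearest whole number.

Apply inverse-square spreading to bring every level to the receiver, then sum 10^(L/10).
packaged HVAC unit: 82.3 − 20·log₁₀(8.2/1.8) = 82.3 − 13.17 = 69.13 dB.
CNC lathe: 83.8 − 20·log₁₀(8.7/1.8) = 83.8 − 13.68 = 70.12 dB.
Σ 10^(L/10) = 1.845e+07 → L_total = 10·log₁₀(1.845e+07) = 72.66 dB.

73 dB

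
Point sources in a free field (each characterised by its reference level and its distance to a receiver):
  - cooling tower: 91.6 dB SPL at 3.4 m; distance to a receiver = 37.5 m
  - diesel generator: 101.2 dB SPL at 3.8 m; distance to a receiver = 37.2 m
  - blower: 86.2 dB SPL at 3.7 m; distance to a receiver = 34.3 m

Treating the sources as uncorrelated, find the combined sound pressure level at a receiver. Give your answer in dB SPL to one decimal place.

First find each source's level at the receiver (point-source: −20·log₁₀(r/r_ref)), then combine on an intensity basis.
cooling tower: 91.6 − 20·log₁₀(37.5/3.4) = 91.6 − 20.85 = 70.75 dB SPL.
diesel generator: 101.2 − 20·log₁₀(37.2/3.8) = 101.2 − 19.82 = 81.38 dB SPL.
blower: 86.2 − 20·log₁₀(34.3/3.7) = 86.2 − 19.34 = 66.86 dB SPL.
Σ 10^(L/10) = 1.543e+08 → L_total = 10·log₁₀(1.543e+08) = 81.88 dB SPL.

81.9 dB SPL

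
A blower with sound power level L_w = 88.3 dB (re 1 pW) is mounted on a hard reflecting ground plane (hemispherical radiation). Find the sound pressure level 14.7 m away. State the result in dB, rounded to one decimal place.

57.0 dB

L_p = L_w − 10·log₁₀(2π·r²) with r = 14.7 m.
2π·r² = 1358 m², 10·log₁₀ of that is 31.328 dB.
L_p = 88.3 − 31.328 = 56.97 dB.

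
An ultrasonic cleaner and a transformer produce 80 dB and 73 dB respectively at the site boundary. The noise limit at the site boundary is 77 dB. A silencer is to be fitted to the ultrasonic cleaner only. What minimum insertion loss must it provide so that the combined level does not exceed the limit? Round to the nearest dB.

5 dB

The untreated sources together contribute 10^(73/10) = 1.995e+07, i.e. 73.00 dB.
The limit corresponds to 10^(77/10) = 5.012e+07; subtracting the fixed part leaves 3.017e+07 for the ultrasonic cleaner, i.e. 74.80 dB.
Required insertion loss = 80 − 74.80 = 5.20 dB.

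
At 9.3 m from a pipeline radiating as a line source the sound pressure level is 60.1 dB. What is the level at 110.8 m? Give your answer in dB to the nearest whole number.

49 dB

For a line source, L₂ = L₁ − 10·log₁₀(r₂/r₁).
L₂ = 60.1 − 10·log₁₀(110.8/9.3) = 60.1 − 10.761 = 49.34 dB.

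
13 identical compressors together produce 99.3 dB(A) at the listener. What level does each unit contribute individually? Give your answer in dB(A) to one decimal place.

88.2 dB(A)

For N identical incoherent sources L_total = L₁ + 10·log₁₀ N, so L₁ = 99.3 − 10·log₁₀(13) = 99.3 − 11.139.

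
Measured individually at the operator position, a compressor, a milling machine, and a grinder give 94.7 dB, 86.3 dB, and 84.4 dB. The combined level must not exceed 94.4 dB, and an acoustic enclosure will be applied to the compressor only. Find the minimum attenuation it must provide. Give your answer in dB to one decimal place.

Everything except the compressor sums to 10^(86.3/10) + 10^(84.4/10) = 7.020e+08 in linear terms, 88.46 dB.
To meet 94.4 dB overall, the treated compressor may contribute at most 10^(94.4/10) − 7.020e+08 = 2.052e+09, i.e. 93.12 dB.
So the compressor must be reduced from 94.7 to 93.12 dB: IL = 1.58 dB.

1.6 dB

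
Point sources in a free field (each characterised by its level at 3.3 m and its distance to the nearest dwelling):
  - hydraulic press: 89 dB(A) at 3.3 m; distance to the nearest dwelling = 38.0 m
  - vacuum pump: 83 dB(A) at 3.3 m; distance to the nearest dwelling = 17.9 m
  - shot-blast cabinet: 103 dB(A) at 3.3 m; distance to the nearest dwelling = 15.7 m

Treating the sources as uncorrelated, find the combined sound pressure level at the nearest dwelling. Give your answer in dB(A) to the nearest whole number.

First find each source's level at the receiver (point-source: −20·log₁₀(r/r_ref)), then combine on an intensity basis.
hydraulic press: 89 − 20·log₁₀(38.0/3.3) = 89 − 21.23 = 67.77 dB(A).
vacuum pump: 83 − 20·log₁₀(17.9/3.3) = 83 − 14.69 = 68.31 dB(A).
shot-blast cabinet: 103 − 20·log₁₀(15.7/3.3) = 103 − 13.55 = 89.45 dB(A).
Σ 10^(L/10) = 8.943e+08 → L_total = 10·log₁₀(8.943e+08) = 89.51 dB(A).

90 dB(A)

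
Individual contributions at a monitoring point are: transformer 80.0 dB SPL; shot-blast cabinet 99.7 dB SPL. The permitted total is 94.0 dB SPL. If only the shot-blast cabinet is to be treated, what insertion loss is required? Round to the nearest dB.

The untreated sources together contribute 10^(80.0/10) = 1.000e+08, i.e. 80.00 dB SPL.
To meet 94.0 dB SPL overall, the treated shot-blast cabinet may contribute at most 10^(94.0/10) − 1.000e+08 = 2.412e+09, i.e. 93.82 dB SPL.
So the shot-blast cabinet must be reduced from 99.7 to 93.82 dB SPL: IL = 5.88 dB.

6 dB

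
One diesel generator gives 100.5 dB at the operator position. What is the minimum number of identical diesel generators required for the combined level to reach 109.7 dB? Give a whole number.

9

N identical sources give L₁ + 10·log₁₀ N, so require 10·log₁₀ N ≥ 109.7 − 100.5 = 9.2 dB.
N ≥ 10^(9.2/10) = 8.318, so N = 9.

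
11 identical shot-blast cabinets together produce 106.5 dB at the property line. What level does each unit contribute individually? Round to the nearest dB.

96 dB

11 equal contributions raise the level by 10·log₁₀ 11 = 10.414 dB, so each unit alone gives 106.5 − 10.414.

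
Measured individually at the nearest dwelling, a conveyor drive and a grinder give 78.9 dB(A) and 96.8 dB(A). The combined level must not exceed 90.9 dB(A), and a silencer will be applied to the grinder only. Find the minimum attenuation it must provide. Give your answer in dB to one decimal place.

6.2 dB

The untreated sources together contribute 10^(78.9/10) = 7.762e+07, i.e. 78.90 dB(A).
The limit corresponds to 10^(90.9/10) = 1.230e+09; subtracting the fixed part leaves 1.153e+09 for the grinder, i.e. 90.62 dB(A).
So the grinder must be reduced from 96.8 to 90.62 dB(A): IL = 6.18 dB.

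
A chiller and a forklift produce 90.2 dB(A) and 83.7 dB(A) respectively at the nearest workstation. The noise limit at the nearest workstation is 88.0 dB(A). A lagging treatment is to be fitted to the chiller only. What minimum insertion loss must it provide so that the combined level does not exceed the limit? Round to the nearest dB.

Fixed contribution from the other source: Σ 10^(L/10) = 10^(83.7/10) = 2.344e+08 (83.70 dB(A)).
To meet 88.0 dB(A) overall, the treated chiller may contribute at most 10^(88.0/10) − 2.344e+08 = 3.965e+08, i.e. 85.98 dB(A).
So the chiller must be reduced from 90.2 to 85.98 dB(A): IL = 4.22 dB.

4 dB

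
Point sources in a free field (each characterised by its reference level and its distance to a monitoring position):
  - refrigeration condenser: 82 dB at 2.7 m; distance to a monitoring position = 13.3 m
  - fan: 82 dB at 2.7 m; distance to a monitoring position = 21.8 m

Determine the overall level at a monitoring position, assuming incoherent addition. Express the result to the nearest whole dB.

70 dB

Apply inverse-square spreading to bring every level to the receiver, then sum 10^(L/10).
refrigeration condenser: 82 − 20·log₁₀(13.3/2.7) = 82 − 13.85 = 68.15 dB.
fan: 82 − 20·log₁₀(21.8/2.7) = 82 − 18.14 = 63.86 dB.
Σ 10^(L/10) = 8.963e+06 → L_total = 10·log₁₀(8.963e+06) = 69.52 dB.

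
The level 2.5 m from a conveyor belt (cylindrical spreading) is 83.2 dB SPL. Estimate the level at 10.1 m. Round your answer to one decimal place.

Cylindrical spreading from a line source gives a 10·log₁₀(r₂/r₁) drop.
L₂ = 83.2 − 10·log₁₀(10.1/2.5) = 83.2 − 6.064 = 77.14 dB SPL.

77.1 dB SPL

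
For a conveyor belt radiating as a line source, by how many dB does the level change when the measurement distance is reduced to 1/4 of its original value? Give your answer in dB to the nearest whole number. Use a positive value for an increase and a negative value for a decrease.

+6 dB

A line source loses 3 dB per doubling of distance; generally ΔL = −10·log₁₀(r₂/r₁).
ΔL = −10·log₁₀(0.25) = +6.02 dB.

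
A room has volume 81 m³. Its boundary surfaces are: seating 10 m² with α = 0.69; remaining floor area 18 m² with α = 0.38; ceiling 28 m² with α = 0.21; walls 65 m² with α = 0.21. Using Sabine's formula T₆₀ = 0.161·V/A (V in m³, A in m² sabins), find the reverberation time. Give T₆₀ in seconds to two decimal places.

0.39 s

Summing Sᵢαᵢ: 10·0.69 + 18·0.38 + 28·0.21 + 65·0.21 = 33.27 m².
T₆₀ = 0.161·V/A = 0.161·81/33.27 = 0.392 s.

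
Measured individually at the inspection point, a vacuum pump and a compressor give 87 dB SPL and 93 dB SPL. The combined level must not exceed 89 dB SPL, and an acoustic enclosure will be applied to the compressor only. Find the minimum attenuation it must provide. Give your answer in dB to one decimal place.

8.3 dB

Fixed contribution from the other source: Σ 10^(L/10) = 10^(87/10) = 5.012e+08 (87.00 dB SPL).
The limit corresponds to 10^(89/10) = 7.943e+08; subtracting the fixed part leaves 2.931e+08 for the compressor, i.e. 84.67 dB SPL.
So the compressor must be reduced from 93 to 84.67 dB SPL: IL = 8.33 dB.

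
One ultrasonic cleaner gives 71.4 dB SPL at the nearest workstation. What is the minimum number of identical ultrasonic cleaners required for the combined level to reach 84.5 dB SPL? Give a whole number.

N identical sources give L₁ + 10·log₁₀ N, so require 10·log₁₀ N ≥ 84.5 − 71.4 = 13.1 dB.
N ≥ 10^(13.1/10) = 20.417, so N = 21.

21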